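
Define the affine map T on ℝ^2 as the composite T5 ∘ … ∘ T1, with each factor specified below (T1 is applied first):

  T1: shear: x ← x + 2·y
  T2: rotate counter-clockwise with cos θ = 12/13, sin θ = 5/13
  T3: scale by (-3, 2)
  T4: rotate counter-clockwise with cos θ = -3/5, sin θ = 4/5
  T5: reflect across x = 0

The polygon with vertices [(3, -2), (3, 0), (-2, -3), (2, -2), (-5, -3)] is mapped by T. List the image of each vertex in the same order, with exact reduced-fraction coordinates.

T1 shear: x ← x + 2·y: (3, -2) → (-1, -2); (3, 0) → (3, 0); (-2, -3) → (-8, -3); (2, -2) → (-2, -2); (-5, -3) → (-11, -3)
T2 rotate counter-clockwise with cos θ = 12/13, sin θ = 5/13: (-1, -2) → (-2/13, -29/13); (3, 0) → (36/13, 15/13); (-8, -3) → (-81/13, -76/13); (-2, -2) → (-14/13, -34/13); (-11, -3) → (-9, -7)
T3 scale by (-3, 2): (-2/13, -29/13) → (6/13, -58/13); (36/13, 15/13) → (-108/13, 30/13); (-81/13, -76/13) → (243/13, -152/13); (-14/13, -34/13) → (42/13, -68/13); (-9, -7) → (27, -14)
T4 rotate counter-clockwise with cos θ = -3/5, sin θ = 4/5: (6/13, -58/13) → (214/65, 198/65); (-108/13, 30/13) → (204/65, -522/65); (243/13, -152/13) → (-121/65, 1428/65); (42/13, -68/13) → (146/65, 372/65); (27, -14) → (-5, 30)
T5 reflect across x = 0: (214/65, 198/65) → (-214/65, 198/65); (204/65, -522/65) → (-204/65, -522/65); (-121/65, 1428/65) → (121/65, 1428/65); (146/65, 372/65) → (-146/65, 372/65); (-5, 30) → (5, 30)

image vertices: (-214/65, 198/65), (-204/65, -522/65), (121/65, 1428/65), (-146/65, 372/65), (5, 30)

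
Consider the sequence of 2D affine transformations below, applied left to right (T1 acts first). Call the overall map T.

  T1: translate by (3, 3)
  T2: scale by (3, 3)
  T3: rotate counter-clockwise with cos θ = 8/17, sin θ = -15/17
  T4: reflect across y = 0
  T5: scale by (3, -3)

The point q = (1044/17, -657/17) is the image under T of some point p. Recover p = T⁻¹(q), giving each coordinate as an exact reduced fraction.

T1 = [1 0 3; 0 1 3; 0 0 1]
T2·T1 = [3 0 9; 0 3 9; 0 0 1]
T3·…·T1 = [24/17 45/17 207/17; -45/17 24/17 -63/17; 0 0 1]
T4·…·T1 = [24/17 45/17 207/17; 45/17 -24/17 63/17; 0 0 1]
T5·…·T1 = [72/17 135/17 621/17; -135/17 72/17 -189/17; 0 0 1]
det M = 81; M⁻¹ = [8/153 -5/51 -3; 5/51 8/153 -3; 0 0 1]
M⁻¹ · (1044/17, -657/17)ᵀ = (4, 1)ᵀ

p = (4, 1)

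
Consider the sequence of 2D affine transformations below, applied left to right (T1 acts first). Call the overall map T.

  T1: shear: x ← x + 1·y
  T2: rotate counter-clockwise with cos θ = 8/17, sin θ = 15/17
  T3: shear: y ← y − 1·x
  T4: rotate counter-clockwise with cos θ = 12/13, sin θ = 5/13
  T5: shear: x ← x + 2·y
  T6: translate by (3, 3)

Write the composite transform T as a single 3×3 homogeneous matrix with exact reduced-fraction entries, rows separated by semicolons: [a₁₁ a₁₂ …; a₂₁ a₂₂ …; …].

T = [309/221 32/17 3; 124/221 25/17 3; 0 0 1]

T1 = [1 1 0; 0 1 0; 0 0 1]
T2·T1 = [8/17 -7/17 0; 15/17 23/17 0; 0 0 1]
T3·…·T1 = [8/17 -7/17 0; 7/17 30/17 0; 0 0 1]
T4·…·T1 = [61/221 -18/17 0; 124/221 25/17 0; 0 0 1]
T5·…·T1 = [309/221 32/17 0; 124/221 25/17 0; 0 0 1]
T6·…·T1 = [309/221 32/17 3; 124/221 25/17 3; 0 0 1]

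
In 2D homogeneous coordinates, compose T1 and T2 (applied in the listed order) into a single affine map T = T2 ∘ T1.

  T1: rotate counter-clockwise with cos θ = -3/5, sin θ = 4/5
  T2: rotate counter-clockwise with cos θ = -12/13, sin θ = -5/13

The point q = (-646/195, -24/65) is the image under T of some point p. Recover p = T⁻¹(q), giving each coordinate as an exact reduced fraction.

p = (-8/3, -2)

T1 = [-3/5 -4/5 0; 4/5 -3/5 0; 0 0 1]
T2·T1 = [56/65 33/65 0; -33/65 56/65 0; 0 0 1]
det M = 1; M⁻¹ = [56/65 -33/65 0; 33/65 56/65 0; 0 0 1]
M⁻¹ · (-646/195, -24/65)ᵀ = (-8/3, -2)ᵀ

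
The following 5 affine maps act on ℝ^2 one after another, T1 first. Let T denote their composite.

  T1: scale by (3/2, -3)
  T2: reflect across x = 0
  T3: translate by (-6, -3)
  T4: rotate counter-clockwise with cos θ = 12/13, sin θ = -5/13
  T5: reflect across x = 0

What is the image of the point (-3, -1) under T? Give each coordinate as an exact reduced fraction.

T(p) = (18/13, 15/26)

T1 scale by (3/2, -3): (-3, -1) → (-9/2, 3)
T2 reflect across x = 0: (-9/2, 3) → (9/2, 3)
T3 translate by (-6, -3): (9/2, 3) → (-3/2, 0)
T4 rotate counter-clockwise with cos θ = 12/13, sin θ = -5/13: (-3/2, 0) → (-18/13, 15/26)
T5 reflect across x = 0: (-18/13, 15/26) → (18/13, 15/26)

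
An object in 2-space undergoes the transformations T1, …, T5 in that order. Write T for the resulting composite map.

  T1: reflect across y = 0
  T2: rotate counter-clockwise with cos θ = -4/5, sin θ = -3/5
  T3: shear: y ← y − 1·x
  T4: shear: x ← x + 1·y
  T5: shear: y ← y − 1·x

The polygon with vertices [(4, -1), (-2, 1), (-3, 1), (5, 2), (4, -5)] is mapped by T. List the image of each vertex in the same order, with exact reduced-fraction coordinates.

image vertices: (-16/5, 13/5), (2, -1), (13/5, -9/5), (-7/5, 26/5), (-32/5, 1/5)

T1 reflect across y = 0: (4, -1) → (4, 1); (-2, 1) → (-2, -1); (-3, 1) → (-3, -1); (5, 2) → (5, -2); (4, -5) → (4, 5)
T2 rotate counter-clockwise with cos θ = -4/5, sin θ = -3/5: (4, 1) → (-13/5, -16/5); (-2, -1) → (1, 2); (-3, -1) → (9/5, 13/5); (5, -2) → (-26/5, -7/5); (4, 5) → (-1/5, -32/5)
T3 shear: y ← y − 1·x: (-13/5, -16/5) → (-13/5, -3/5); (1, 2) → (1, 1); (9/5, 13/5) → (9/5, 4/5); (-26/5, -7/5) → (-26/5, 19/5); (-1/5, -32/5) → (-1/5, -31/5)
T4 shear: x ← x + 1·y: (-13/5, -3/5) → (-16/5, -3/5); (1, 1) → (2, 1); (9/5, 4/5) → (13/5, 4/5); (-26/5, 19/5) → (-7/5, 19/5); (-1/5, -31/5) → (-32/5, -31/5)
T5 shear: y ← y − 1·x: (-16/5, -3/5) → (-16/5, 13/5); (2, 1) → (2, -1); (13/5, 4/5) → (13/5, -9/5); (-7/5, 19/5) → (-7/5, 26/5); (-32/5, -31/5) → (-32/5, 1/5)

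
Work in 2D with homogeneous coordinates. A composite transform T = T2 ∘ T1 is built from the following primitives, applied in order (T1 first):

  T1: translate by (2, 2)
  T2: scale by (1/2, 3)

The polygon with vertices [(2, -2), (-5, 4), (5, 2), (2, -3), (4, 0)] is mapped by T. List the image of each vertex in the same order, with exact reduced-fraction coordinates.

T1 translate by (2, 2): (2, -2) → (4, 0); (-5, 4) → (-3, 6); (5, 2) → (7, 4); (2, -3) → (4, -1); (4, 0) → (6, 2)
T2 scale by (1/2, 3): (4, 0) → (2, 0); (-3, 6) → (-3/2, 18); (7, 4) → (7/2, 12); (4, -1) → (2, -3); (6, 2) → (3, 6)

image vertices: (2, 0), (-3/2, 18), (7/2, 12), (2, -3), (3, 6)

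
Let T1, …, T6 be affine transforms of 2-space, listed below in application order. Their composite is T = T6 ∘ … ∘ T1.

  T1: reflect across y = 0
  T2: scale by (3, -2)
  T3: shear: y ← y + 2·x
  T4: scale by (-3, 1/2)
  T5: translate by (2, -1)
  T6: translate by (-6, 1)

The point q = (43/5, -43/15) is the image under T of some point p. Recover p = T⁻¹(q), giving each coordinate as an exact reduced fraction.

T1 = [1 0 0; 0 -1 0; 0 0 1]
T2·T1 = [3 0 0; 0 2 0; 0 0 1]
T3·…·T1 = [3 0 0; 6 2 0; 0 0 1]
T4·…·T1 = [-9 0 0; 3 1 0; 0 0 1]
T5·…·T1 = [-9 0 2; 3 1 -1; 0 0 1]
T6·…·T1 = [-9 0 -4; 3 1 0; 0 0 1]
det M = -9; M⁻¹ = [-1/9 0 -4/9; 1/3 1 4/3; 0 0 1]
M⁻¹ · (43/5, -43/15)ᵀ = (-7/5, 4/3)ᵀ

p = (-7/5, 4/3)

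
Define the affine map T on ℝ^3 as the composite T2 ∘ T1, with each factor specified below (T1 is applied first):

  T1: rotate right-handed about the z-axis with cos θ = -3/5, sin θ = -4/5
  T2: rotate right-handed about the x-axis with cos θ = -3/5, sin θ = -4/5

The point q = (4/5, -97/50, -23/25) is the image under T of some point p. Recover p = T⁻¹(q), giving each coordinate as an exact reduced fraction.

p = (-2, -1/2, -1)

T1 = [-3/5 4/5 0 0; -4/5 -3/5 0 0; 0 0 1 0; 0 0 0 1]
T2·T1 = [-3/5 4/5 0 0; 12/25 9/25 4/5 0; 16/25 12/25 -3/5 0; 0 0 0 1]
det M = 1; M⁻¹ = [-3/5 12/25 16/25 0; 4/5 9/25 12/25 0; 0 4/5 -3/5 0; 0 0 0 1]
M⁻¹ · (4/5, -97/50, -23/25)ᵀ = (-2, -1/2, -1)ᵀ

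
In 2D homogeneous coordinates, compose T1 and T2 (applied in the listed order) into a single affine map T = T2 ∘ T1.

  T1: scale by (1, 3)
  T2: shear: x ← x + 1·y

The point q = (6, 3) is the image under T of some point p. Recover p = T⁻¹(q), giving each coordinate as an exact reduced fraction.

p = (3, 1)

T1 = [1 0 0; 0 3 0; 0 0 1]
T2·T1 = [1 3 0; 0 3 0; 0 0 1]
det M = 3; M⁻¹ = [1 -1 0; 0 1/3 0; 0 0 1]
M⁻¹ · (6, 3)ᵀ = (3, 1)ᵀ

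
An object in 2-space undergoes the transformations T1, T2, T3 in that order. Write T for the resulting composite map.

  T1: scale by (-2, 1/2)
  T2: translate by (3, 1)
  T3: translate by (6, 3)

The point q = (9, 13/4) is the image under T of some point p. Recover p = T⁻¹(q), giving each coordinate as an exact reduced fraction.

p = (0, -3/2)

T1 = [-2 0 0; 0 1/2 0; 0 0 1]
T2·T1 = [-2 0 3; 0 1/2 1; 0 0 1]
T3·…·T1 = [-2 0 9; 0 1/2 4; 0 0 1]
det M = -1; M⁻¹ = [-1/2 0 9/2; 0 2 -8; 0 0 1]
M⁻¹ · (9, 13/4)ᵀ = (0, -3/2)ᵀ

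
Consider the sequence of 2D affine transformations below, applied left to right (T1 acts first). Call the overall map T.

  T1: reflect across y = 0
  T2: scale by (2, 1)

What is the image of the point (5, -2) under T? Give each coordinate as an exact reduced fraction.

T(p) = (10, 2)

T1 reflect across y = 0: (5, -2) → (5, 2)
T2 scale by (2, 1): (5, 2) → (10, 2)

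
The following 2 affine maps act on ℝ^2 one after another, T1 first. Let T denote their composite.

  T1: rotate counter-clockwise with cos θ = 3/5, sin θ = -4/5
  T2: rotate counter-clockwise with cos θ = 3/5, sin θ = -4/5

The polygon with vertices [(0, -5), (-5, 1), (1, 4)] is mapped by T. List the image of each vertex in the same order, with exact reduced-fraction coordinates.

image vertices: (-24/5, 7/5), (59/25, 113/25), (89/25, -52/25)

T1 rotate counter-clockwise with cos θ = 3/5, sin θ = -4/5: (0, -5) → (-4, -3); (-5, 1) → (-11/5, 23/5); (1, 4) → (19/5, 8/5)
T2 rotate counter-clockwise with cos θ = 3/5, sin θ = -4/5: (-4, -3) → (-24/5, 7/5); (-11/5, 23/5) → (59/25, 113/25); (19/5, 8/5) → (89/25, -52/25)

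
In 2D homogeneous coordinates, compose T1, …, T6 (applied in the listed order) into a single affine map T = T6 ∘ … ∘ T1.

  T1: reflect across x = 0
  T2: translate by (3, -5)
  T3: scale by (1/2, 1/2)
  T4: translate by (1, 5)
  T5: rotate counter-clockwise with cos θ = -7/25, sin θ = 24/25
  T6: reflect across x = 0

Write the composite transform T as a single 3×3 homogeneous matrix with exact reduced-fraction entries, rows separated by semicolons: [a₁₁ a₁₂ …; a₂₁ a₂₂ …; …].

T = [-7/50 12/25 31/10; -12/25 -7/50 17/10; 0 0 1]

T1 = [-1 0 0; 0 1 0; 0 0 1]
T2·T1 = [-1 0 3; 0 1 -5; 0 0 1]
T3·…·T1 = [-1/2 0 3/2; 0 1/2 -5/2; 0 0 1]
T4·…·T1 = [-1/2 0 5/2; 0 1/2 5/2; 0 0 1]
T5·…·T1 = [7/50 -12/25 -31/10; -12/25 -7/50 17/10; 0 0 1]
T6·…·T1 = [-7/50 12/25 31/10; -12/25 -7/50 17/10; 0 0 1]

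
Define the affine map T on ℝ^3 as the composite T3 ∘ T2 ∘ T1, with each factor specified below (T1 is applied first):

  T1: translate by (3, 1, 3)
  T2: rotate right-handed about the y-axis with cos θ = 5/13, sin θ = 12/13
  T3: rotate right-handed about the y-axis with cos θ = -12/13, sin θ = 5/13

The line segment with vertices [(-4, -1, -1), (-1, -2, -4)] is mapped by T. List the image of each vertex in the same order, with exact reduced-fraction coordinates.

T1 translate by (3, 1, 3): (-4, -1, -1) → (-1, 0, 2); (-1, -2, -4) → (2, -1, -1)
T2 rotate right-handed about the y-axis with cos θ = 5/13, sin θ = 12/13: (-1, 0, 2) → (19/13, 0, 22/13); (2, -1, -1) → (-2/13, -1, -29/13)
T3 rotate right-handed about the y-axis with cos θ = -12/13, sin θ = 5/13: (19/13, 0, 22/13) → (-118/169, 0, -359/169); (-2/13, -1, -29/13) → (-121/169, -1, 358/169)

image vertices: (-118/169, 0, -359/169), (-121/169, -1, 358/169)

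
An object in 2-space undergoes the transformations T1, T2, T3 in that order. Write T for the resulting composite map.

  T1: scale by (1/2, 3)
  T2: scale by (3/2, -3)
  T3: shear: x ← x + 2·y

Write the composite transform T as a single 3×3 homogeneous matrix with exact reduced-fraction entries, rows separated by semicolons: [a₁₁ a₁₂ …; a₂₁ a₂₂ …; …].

T1 = [1/2 0 0; 0 3 0; 0 0 1]
T2·T1 = [3/4 0 0; 0 -9 0; 0 0 1]
T3·…·T1 = [3/4 -18 0; 0 -9 0; 0 0 1]

T = [3/4 -18 0; 0 -9 0; 0 0 1]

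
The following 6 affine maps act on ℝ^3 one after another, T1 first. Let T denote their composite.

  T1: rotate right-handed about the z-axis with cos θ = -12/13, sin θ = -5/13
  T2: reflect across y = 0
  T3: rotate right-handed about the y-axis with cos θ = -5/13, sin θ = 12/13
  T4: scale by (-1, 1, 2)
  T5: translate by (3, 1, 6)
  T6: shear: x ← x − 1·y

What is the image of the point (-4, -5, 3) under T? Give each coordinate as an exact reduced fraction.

T(p) = (1025/169, -67/13, 72/169)

T1 rotate right-handed about the z-axis with cos θ = -12/13, sin θ = -5/13: (-4, -5, 3) → (23/13, 80/13, 3)
T2 reflect across y = 0: (23/13, 80/13, 3) → (23/13, -80/13, 3)
T3 rotate right-handed about the y-axis with cos θ = -5/13, sin θ = 12/13: (23/13, -80/13, 3) → (353/169, -80/13, -471/169)
T4 scale by (-1, 1, 2): (353/169, -80/13, -471/169) → (-353/169, -80/13, -942/169)
T5 translate by (3, 1, 6): (-353/169, -80/13, -942/169) → (154/169, -67/13, 72/169)
T6 shear: x ← x − 1·y: (154/169, -67/13, 72/169) → (1025/169, -67/13, 72/169)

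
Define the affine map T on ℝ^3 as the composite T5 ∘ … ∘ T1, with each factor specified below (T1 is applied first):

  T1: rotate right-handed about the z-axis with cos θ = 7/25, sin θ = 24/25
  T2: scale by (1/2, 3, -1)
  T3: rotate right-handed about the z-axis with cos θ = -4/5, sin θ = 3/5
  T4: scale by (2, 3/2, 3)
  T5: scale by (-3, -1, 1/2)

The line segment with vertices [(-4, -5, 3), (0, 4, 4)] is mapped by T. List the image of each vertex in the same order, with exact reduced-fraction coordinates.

image vertices: (-1194/25, -513/25, -9/2), (72/25, 144/25, -6)

T1 rotate right-handed about the z-axis with cos θ = 7/25, sin θ = 24/25: (-4, -5, 3) → (92/25, -131/25, 3); (0, 4, 4) → (-96/25, 28/25, 4)
T2 scale by (1/2, 3, -1): (92/25, -131/25, 3) → (46/25, -393/25, -3); (-96/25, 28/25, 4) → (-48/25, 84/25, -4)
T3 rotate right-handed about the z-axis with cos θ = -4/5, sin θ = 3/5: (46/25, -393/25, -3) → (199/25, 342/25, -3); (-48/25, 84/25, -4) → (-12/25, -96/25, -4)
T4 scale by (2, 3/2, 3): (199/25, 342/25, -3) → (398/25, 513/25, -9); (-12/25, -96/25, -4) → (-24/25, -144/25, -12)
T5 scale by (-3, -1, 1/2): (398/25, 513/25, -9) → (-1194/25, -513/25, -9/2); (-24/25, -144/25, -12) → (72/25, 144/25, -6)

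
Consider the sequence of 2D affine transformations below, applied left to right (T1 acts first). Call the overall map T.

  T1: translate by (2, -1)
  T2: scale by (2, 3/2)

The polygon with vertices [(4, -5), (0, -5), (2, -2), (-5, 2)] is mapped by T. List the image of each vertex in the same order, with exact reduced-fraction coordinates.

image vertices: (12, -9), (4, -9), (8, -9/2), (-6, 3/2)

T1 translate by (2, -1): (4, -5) → (6, -6); (0, -5) → (2, -6); (2, -2) → (4, -3); (-5, 2) → (-3, 1)
T2 scale by (2, 3/2): (6, -6) → (12, -9); (2, -6) → (4, -9); (4, -3) → (8, -9/2); (-3, 1) → (-6, 3/2)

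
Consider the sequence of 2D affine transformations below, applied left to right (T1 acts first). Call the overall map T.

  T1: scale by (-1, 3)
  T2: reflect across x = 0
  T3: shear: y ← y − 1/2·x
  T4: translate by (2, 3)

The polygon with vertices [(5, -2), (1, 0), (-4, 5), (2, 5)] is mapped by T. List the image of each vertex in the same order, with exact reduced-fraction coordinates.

T1 scale by (-1, 3): (5, -2) → (-5, -6); (1, 0) → (-1, 0); (-4, 5) → (4, 15); (2, 5) → (-2, 15)
T2 reflect across x = 0: (-5, -6) → (5, -6); (-1, 0) → (1, 0); (4, 15) → (-4, 15); (-2, 15) → (2, 15)
T3 shear: y ← y − 1/2·x: (5, -6) → (5, -17/2); (1, 0) → (1, -1/2); (-4, 15) → (-4, 17); (2, 15) → (2, 14)
T4 translate by (2, 3): (5, -17/2) → (7, -11/2); (1, -1/2) → (3, 5/2); (-4, 17) → (-2, 20); (2, 14) → (4, 17)

image vertices: (7, -11/2), (3, 5/2), (-2, 20), (4, 17)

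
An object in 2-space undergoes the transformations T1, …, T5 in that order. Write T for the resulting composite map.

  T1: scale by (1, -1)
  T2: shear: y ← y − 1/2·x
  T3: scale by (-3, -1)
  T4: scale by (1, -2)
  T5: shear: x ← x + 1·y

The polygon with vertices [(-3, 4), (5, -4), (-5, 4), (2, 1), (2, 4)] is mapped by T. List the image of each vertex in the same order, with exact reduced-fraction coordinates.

image vertices: (4, -5), (-12, 3), (12, -3), (-10, -4), (-16, -10)

T1 scale by (1, -1): (-3, 4) → (-3, -4); (5, -4) → (5, 4); (-5, 4) → (-5, -4); (2, 1) → (2, -1); (2, 4) → (2, -4)
T2 shear: y ← y − 1/2·x: (-3, -4) → (-3, -5/2); (5, 4) → (5, 3/2); (-5, -4) → (-5, -3/2); (2, -1) → (2, -2); (2, -4) → (2, -5)
T3 scale by (-3, -1): (-3, -5/2) → (9, 5/2); (5, 3/2) → (-15, -3/2); (-5, -3/2) → (15, 3/2); (2, -2) → (-6, 2); (2, -5) → (-6, 5)
T4 scale by (1, -2): (9, 5/2) → (9, -5); (-15, -3/2) → (-15, 3); (15, 3/2) → (15, -3); (-6, 2) → (-6, -4); (-6, 5) → (-6, -10)
T5 shear: x ← x + 1·y: (9, -5) → (4, -5); (-15, 3) → (-12, 3); (15, -3) → (12, -3); (-6, -4) → (-10, -4); (-6, -10) → (-16, -10)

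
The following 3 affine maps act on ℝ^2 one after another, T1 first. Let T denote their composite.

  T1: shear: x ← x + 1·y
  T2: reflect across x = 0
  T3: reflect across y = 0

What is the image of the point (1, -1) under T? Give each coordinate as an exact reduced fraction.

T1 shear: x ← x + 1·y: (1, -1) → (0, -1)
T2 reflect across x = 0: (0, -1) → (0, -1)
T3 reflect across y = 0: (0, -1) → (0, 1)

T(p) = (0, 1)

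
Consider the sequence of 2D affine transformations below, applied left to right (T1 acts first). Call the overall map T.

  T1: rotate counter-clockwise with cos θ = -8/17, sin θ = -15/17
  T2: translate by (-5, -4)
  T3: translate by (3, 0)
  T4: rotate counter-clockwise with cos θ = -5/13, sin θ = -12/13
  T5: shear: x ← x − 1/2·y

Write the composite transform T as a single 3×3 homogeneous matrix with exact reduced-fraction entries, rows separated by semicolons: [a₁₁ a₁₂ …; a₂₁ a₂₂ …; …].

T1 = [-8/17 15/17 0; -15/17 -8/17 0; 0 0 1]
T2·T1 = [-8/17 15/17 -5; -15/17 -8/17 -4; 0 0 1]
T3·…·T1 = [-8/17 15/17 -2; -15/17 -8/17 -4; 0 0 1]
T4·…·T1 = [-140/221 -171/221 -38/13; 171/221 -140/221 44/13; 0 0 1]
T5·…·T1 = [-451/442 -101/221 -60/13; 171/221 -140/221 44/13; 0 0 1]

T = [-451/442 -101/221 -60/13; 171/221 -140/221 44/13; 0 0 1]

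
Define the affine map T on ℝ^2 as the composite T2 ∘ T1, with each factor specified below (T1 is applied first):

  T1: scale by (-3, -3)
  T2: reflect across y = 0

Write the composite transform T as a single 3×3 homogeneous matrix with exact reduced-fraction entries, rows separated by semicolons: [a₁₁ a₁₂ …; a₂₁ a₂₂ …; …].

T = [-3 0 0; 0 3 0; 0 0 1]

T1 = [-3 0 0; 0 -3 0; 0 0 1]
T2·T1 = [-3 0 0; 0 3 0; 0 0 1]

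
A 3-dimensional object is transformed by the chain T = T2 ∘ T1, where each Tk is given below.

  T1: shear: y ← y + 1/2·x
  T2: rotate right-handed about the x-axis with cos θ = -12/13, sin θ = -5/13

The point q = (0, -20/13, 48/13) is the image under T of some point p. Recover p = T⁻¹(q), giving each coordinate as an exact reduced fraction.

p = (0, 0, -4)

T1 = [1 0 0 0; 1/2 1 0 0; 0 0 1 0; 0 0 0 1]
T2·T1 = [1 0 0 0; -6/13 -12/13 5/13 0; -5/26 -5/13 -12/13 0; 0 0 0 1]
det M = 1; M⁻¹ = [1 0 0 0; -1/2 -12/13 -5/13 0; 0 5/13 -12/13 0; 0 0 0 1]
M⁻¹ · (0, -20/13, 48/13)ᵀ = (0, 0, -4)ᵀ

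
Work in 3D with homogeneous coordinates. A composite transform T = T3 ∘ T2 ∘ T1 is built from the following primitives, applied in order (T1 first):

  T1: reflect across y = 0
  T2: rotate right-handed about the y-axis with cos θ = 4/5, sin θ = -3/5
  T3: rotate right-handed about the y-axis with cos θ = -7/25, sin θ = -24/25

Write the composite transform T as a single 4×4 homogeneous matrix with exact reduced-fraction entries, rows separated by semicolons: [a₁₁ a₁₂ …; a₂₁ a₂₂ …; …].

T1 = [1 0 0 0; 0 -1 0 0; 0 0 1 0; 0 0 0 1]
T2·T1 = [4/5 0 -3/5 0; 0 -1 0 0; 3/5 0 4/5 0; 0 0 0 1]
T3·…·T1 = [-4/5 0 -3/5 0; 0 -1 0 0; 3/5 0 -4/5 0; 0 0 0 1]

T = [-4/5 0 -3/5 0; 0 -1 0 0; 3/5 0 -4/5 0; 0 0 0 1]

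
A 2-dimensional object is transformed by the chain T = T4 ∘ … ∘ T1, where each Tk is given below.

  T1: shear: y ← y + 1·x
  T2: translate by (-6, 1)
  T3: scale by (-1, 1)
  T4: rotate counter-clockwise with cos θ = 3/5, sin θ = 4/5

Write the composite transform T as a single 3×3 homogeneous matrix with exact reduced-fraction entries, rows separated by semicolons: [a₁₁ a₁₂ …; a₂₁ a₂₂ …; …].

T = [-7/5 -4/5 14/5; -1/5 3/5 27/5; 0 0 1]

T1 = [1 0 0; 1 1 0; 0 0 1]
T2·T1 = [1 0 -6; 1 1 1; 0 0 1]
T3·…·T1 = [-1 0 6; 1 1 1; 0 0 1]
T4·…·T1 = [-7/5 -4/5 14/5; -1/5 3/5 27/5; 0 0 1]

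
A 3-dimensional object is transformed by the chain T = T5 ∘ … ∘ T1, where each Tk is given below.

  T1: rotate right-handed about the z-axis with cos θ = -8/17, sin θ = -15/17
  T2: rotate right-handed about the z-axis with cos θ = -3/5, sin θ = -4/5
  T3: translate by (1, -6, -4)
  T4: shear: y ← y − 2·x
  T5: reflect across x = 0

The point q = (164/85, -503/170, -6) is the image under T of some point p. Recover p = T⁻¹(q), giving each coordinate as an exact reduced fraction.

p = (1/2, 3, -2)

T1 = [-8/17 15/17 0 0; -15/17 -8/17 0 0; 0 0 1 0; 0 0 0 1]
T2·T1 = [-36/85 -77/85 0 0; 77/85 -36/85 0 0; 0 0 1 0; 0 0 0 1]
T3·…·T1 = [-36/85 -77/85 0 1; 77/85 -36/85 0 -6; 0 0 1 -4; 0 0 0 1]
T4·…·T1 = [-36/85 -77/85 0 1; 149/85 118/85 0 -8; 0 0 1 -4; 0 0 0 1]
T5·…·T1 = [36/85 77/85 0 -1; 149/85 118/85 0 -8; 0 0 1 -4; 0 0 0 1]
det M = -1; M⁻¹ = [-118/85 77/85 0 498/85; 149/85 -36/85 0 -139/85; 0 0 1 4; 0 0 0 1]
M⁻¹ · (164/85, -503/170, -6)ᵀ = (1/2, 3, -2)ᵀ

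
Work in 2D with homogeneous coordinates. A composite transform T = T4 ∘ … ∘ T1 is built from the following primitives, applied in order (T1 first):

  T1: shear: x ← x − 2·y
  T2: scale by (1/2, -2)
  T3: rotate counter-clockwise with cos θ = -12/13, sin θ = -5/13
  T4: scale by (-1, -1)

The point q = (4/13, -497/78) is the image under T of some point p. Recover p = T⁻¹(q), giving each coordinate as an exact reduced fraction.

p = (5/3, 3)

T1 = [1 -2 0; 0 1 0; 0 0 1]
T2·T1 = [1/2 -1 0; 0 -2 0; 0 0 1]
T3·…·T1 = [-6/13 2/13 0; -5/26 29/13 0; 0 0 1]
T4·…·T1 = [6/13 -2/13 0; 5/26 -29/13 0; 0 0 1]
det M = -1; M⁻¹ = [29/13 -2/13 0; 5/26 -6/13 0; 0 0 1]
M⁻¹ · (4/13, -497/78)ᵀ = (5/3, 3)ᵀ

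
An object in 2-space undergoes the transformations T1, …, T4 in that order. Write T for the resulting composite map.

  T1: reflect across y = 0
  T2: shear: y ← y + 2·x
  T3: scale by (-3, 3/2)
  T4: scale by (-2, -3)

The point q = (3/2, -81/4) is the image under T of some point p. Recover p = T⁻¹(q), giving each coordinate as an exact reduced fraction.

p = (1/4, -4)

T1 = [1 0 0; 0 -1 0; 0 0 1]
T2·T1 = [1 0 0; 2 -1 0; 0 0 1]
T3·…·T1 = [-3 0 0; 3 -3/2 0; 0 0 1]
T4·…·T1 = [6 0 0; -9 9/2 0; 0 0 1]
det M = 27; M⁻¹ = [1/6 0 0; 1/3 2/9 0; 0 0 1]
M⁻¹ · (3/2, -81/4)ᵀ = (1/4, -4)ᵀ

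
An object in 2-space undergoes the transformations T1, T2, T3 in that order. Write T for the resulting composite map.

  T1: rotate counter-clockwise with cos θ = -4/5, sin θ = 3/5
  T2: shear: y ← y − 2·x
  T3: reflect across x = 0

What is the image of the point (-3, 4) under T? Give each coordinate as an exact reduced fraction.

T(p) = (0, -5)

T1 rotate counter-clockwise with cos θ = -4/5, sin θ = 3/5: (-3, 4) → (0, -5)
T2 shear: y ← y − 2·x: (0, -5) → (0, -5)
T3 reflect across x = 0: (0, -5) → (0, -5)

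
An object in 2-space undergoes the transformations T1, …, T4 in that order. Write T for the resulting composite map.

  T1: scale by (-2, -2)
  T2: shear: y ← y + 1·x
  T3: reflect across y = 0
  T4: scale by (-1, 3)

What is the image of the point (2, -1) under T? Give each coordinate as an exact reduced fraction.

T1 scale by (-2, -2): (2, -1) → (-4, 2)
T2 shear: y ← y + 1·x: (-4, 2) → (-4, -2)
T3 reflect across y = 0: (-4, -2) → (-4, 2)
T4 scale by (-1, 3): (-4, 2) → (4, 6)

T(p) = (4, 6)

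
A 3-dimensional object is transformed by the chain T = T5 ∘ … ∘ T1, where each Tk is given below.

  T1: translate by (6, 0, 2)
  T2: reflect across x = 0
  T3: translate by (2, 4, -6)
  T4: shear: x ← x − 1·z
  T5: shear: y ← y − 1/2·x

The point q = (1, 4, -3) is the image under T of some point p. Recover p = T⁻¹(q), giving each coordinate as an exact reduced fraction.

T1 = [1 0 0 6; 0 1 0 0; 0 0 1 2; 0 0 0 1]
T2·T1 = [-1 0 0 -6; 0 1 0 0; 0 0 1 2; 0 0 0 1]
T3·…·T1 = [-1 0 0 -4; 0 1 0 4; 0 0 1 -4; 0 0 0 1]
T4·…·T1 = [-1 0 -1 0; 0 1 0 4; 0 0 1 -4; 0 0 0 1]
T5·…·T1 = [-1 0 -1 0; 1/2 1 1/2 4; 0 0 1 -4; 0 0 0 1]
det M = -1; M⁻¹ = [-1 0 -1 -4; 1/2 1 0 -4; 0 0 1 4; 0 0 0 1]
M⁻¹ · (1, 4, -3)ᵀ = (-2, 1/2, 1)ᵀ

p = (-2, 1/2, 1)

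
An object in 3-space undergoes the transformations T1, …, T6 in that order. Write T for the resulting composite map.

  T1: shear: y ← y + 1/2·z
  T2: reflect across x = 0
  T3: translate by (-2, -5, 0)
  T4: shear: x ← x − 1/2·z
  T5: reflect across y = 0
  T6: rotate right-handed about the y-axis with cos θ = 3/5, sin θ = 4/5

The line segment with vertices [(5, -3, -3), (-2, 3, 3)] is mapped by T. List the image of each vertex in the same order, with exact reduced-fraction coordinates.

T1 shear: y ← y + 1/2·z: (5, -3, -3) → (5, -9/2, -3); (-2, 3, 3) → (-2, 9/2, 3)
T2 reflect across x = 0: (5, -9/2, -3) → (-5, -9/2, -3); (-2, 9/2, 3) → (2, 9/2, 3)
T3 translate by (-2, -5, 0): (-5, -9/2, -3) → (-7, -19/2, -3); (2, 9/2, 3) → (0, -1/2, 3)
T4 shear: x ← x − 1/2·z: (-7, -19/2, -3) → (-11/2, -19/2, -3); (0, -1/2, 3) → (-3/2, -1/2, 3)
T5 reflect across y = 0: (-11/2, -19/2, -3) → (-11/2, 19/2, -3); (-3/2, -1/2, 3) → (-3/2, 1/2, 3)
T6 rotate right-handed about the y-axis with cos θ = 3/5, sin θ = 4/5: (-11/2, 19/2, -3) → (-57/10, 19/2, 13/5); (-3/2, 1/2, 3) → (3/2, 1/2, 3)

image vertices: (-57/10, 19/2, 13/5), (3/2, 1/2, 3)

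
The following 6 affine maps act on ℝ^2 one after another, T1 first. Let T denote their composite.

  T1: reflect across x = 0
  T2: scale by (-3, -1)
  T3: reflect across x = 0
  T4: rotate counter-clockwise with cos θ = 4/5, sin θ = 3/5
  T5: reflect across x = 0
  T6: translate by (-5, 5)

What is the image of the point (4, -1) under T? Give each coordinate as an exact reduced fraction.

T(p) = (26/5, -7/5)

T1 reflect across x = 0: (4, -1) → (-4, -1)
T2 scale by (-3, -1): (-4, -1) → (12, 1)
T3 reflect across x = 0: (12, 1) → (-12, 1)
T4 rotate counter-clockwise with cos θ = 4/5, sin θ = 3/5: (-12, 1) → (-51/5, -32/5)
T5 reflect across x = 0: (-51/5, -32/5) → (51/5, -32/5)
T6 translate by (-5, 5): (51/5, -32/5) → (26/5, -7/5)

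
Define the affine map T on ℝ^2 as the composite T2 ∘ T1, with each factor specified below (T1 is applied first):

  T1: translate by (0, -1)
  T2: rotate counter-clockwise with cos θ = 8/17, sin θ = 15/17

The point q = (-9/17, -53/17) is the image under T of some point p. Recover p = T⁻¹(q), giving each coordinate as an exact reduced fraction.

T1 = [1 0 0; 0 1 -1; 0 0 1]
T2·T1 = [8/17 -15/17 15/17; 15/17 8/17 -8/17; 0 0 1]
det M = 1; M⁻¹ = [8/17 15/17 0; -15/17 8/17 1; 0 0 1]
M⁻¹ · (-9/17, -53/17)ᵀ = (-3, 0)ᵀ

p = (-3, 0)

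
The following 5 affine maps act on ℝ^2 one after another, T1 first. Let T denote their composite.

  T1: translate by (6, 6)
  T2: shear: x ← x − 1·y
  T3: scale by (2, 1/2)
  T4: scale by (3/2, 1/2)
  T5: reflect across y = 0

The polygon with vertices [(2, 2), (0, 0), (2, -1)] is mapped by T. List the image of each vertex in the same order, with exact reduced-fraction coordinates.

image vertices: (0, -2), (0, -3/2), (9, -5/4)

T1 translate by (6, 6): (2, 2) → (8, 8); (0, 0) → (6, 6); (2, -1) → (8, 5)
T2 shear: x ← x − 1·y: (8, 8) → (0, 8); (6, 6) → (0, 6); (8, 5) → (3, 5)
T3 scale by (2, 1/2): (0, 8) → (0, 4); (0, 6) → (0, 3); (3, 5) → (6, 5/2)
T4 scale by (3/2, 1/2): (0, 4) → (0, 2); (0, 3) → (0, 3/2); (6, 5/2) → (9, 5/4)
T5 reflect across y = 0: (0, 2) → (0, -2); (0, 3/2) → (0, -3/2); (9, 5/4) → (9, -5/4)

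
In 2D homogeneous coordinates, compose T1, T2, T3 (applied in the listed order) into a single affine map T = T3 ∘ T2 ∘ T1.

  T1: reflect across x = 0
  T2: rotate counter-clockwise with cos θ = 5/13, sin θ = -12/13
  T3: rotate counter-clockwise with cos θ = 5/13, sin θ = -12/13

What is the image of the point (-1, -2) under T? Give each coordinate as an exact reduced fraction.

T(p) = (-359/169, 118/169)

T1 reflect across x = 0: (-1, -2) → (1, -2)
T2 rotate counter-clockwise with cos θ = 5/13, sin θ = -12/13: (1, -2) → (-19/13, -22/13)
T3 rotate counter-clockwise with cos θ = 5/13, sin θ = -12/13: (-19/13, -22/13) → (-359/169, 118/169)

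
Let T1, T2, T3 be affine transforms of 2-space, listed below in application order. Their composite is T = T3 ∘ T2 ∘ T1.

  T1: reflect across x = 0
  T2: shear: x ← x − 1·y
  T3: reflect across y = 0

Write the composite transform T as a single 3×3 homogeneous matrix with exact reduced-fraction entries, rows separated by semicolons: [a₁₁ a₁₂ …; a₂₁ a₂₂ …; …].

T = [-1 -1 0; 0 -1 0; 0 0 1]

T1 = [-1 0 0; 0 1 0; 0 0 1]
T2·T1 = [-1 -1 0; 0 1 0; 0 0 1]
T3·…·T1 = [-1 -1 0; 0 -1 0; 0 0 1]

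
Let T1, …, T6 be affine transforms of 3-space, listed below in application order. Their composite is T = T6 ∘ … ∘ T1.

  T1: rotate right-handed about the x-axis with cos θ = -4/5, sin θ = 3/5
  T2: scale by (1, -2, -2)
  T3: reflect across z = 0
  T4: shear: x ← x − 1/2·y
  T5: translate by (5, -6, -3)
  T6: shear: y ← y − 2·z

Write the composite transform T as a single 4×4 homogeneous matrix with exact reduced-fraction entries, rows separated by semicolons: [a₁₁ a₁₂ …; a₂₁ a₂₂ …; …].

T1 = [1 0 0 0; 0 -4/5 -3/5 0; 0 3/5 -4/5 0; 0 0 0 1]
T2·T1 = [1 0 0 0; 0 8/5 6/5 0; 0 -6/5 8/5 0; 0 0 0 1]
T3·…·T1 = [1 0 0 0; 0 8/5 6/5 0; 0 6/5 -8/5 0; 0 0 0 1]
T4·…·T1 = [1 -4/5 -3/5 0; 0 8/5 6/5 0; 0 6/5 -8/5 0; 0 0 0 1]
T5·…·T1 = [1 -4/5 -3/5 5; 0 8/5 6/5 -6; 0 6/5 -8/5 -3; 0 0 0 1]
T6·…·T1 = [1 -4/5 -3/5 5; 0 -4/5 22/5 0; 0 6/5 -8/5 -3; 0 0 0 1]

T = [1 -4/5 -3/5 5; 0 -4/5 22/5 0; 0 6/5 -8/5 -3; 0 0 0 1]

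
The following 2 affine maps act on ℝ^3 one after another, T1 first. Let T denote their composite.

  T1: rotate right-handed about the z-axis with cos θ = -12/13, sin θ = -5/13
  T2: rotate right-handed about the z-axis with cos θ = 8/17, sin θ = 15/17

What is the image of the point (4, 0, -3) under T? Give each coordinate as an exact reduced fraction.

T1 rotate right-handed about the z-axis with cos θ = -12/13, sin θ = -5/13: (4, 0, -3) → (-48/13, -20/13, -3)
T2 rotate right-handed about the z-axis with cos θ = 8/17, sin θ = 15/17: (-48/13, -20/13, -3) → (-84/221, -880/221, -3)

T(p) = (-84/221, -880/221, -3)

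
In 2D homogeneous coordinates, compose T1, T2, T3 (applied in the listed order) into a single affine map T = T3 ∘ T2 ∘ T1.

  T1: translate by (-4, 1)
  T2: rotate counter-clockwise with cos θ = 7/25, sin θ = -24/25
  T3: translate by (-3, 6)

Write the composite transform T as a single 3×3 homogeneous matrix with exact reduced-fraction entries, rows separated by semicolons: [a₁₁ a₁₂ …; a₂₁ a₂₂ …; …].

T = [7/25 24/25 -79/25; -24/25 7/25 253/25; 0 0 1]

T1 = [1 0 -4; 0 1 1; 0 0 1]
T2·T1 = [7/25 24/25 -4/25; -24/25 7/25 103/25; 0 0 1]
T3·…·T1 = [7/25 24/25 -79/25; -24/25 7/25 253/25; 0 0 1]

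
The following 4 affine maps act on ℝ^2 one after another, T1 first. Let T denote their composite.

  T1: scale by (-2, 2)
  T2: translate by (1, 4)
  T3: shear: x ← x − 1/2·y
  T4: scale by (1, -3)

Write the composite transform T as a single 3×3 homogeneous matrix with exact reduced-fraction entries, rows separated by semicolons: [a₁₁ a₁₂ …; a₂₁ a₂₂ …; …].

T = [-2 -1 -1; 0 -6 -12; 0 0 1]

T1 = [-2 0 0; 0 2 0; 0 0 1]
T2·T1 = [-2 0 1; 0 2 4; 0 0 1]
T3·…·T1 = [-2 -1 -1; 0 2 4; 0 0 1]
T4·…·T1 = [-2 -1 -1; 0 -6 -12; 0 0 1]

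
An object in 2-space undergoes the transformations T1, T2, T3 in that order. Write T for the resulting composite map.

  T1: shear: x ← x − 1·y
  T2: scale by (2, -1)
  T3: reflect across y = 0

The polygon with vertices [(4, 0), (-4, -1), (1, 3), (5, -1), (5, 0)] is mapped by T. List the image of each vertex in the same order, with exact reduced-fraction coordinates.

T1 shear: x ← x − 1·y: (4, 0) → (4, 0); (-4, -1) → (-3, -1); (1, 3) → (-2, 3); (5, -1) → (6, -1); (5, 0) → (5, 0)
T2 scale by (2, -1): (4, 0) → (8, 0); (-3, -1) → (-6, 1); (-2, 3) → (-4, -3); (6, -1) → (12, 1); (5, 0) → (10, 0)
T3 reflect across y = 0: (8, 0) → (8, 0); (-6, 1) → (-6, -1); (-4, -3) → (-4, 3); (12, 1) → (12, -1); (10, 0) → (10, 0)

image vertices: (8, 0), (-6, -1), (-4, 3), (12, -1), (10, 0)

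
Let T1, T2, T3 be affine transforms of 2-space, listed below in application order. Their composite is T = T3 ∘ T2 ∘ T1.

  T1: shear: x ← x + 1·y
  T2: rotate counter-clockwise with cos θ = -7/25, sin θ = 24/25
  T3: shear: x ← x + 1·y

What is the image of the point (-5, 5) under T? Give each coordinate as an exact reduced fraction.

T1 shear: x ← x + 1·y: (-5, 5) → (0, 5)
T2 rotate counter-clockwise with cos θ = -7/25, sin θ = 24/25: (0, 5) → (-24/5, -7/5)
T3 shear: x ← x + 1·y: (-24/5, -7/5) → (-31/5, -7/5)

T(p) = (-31/5, -7/5)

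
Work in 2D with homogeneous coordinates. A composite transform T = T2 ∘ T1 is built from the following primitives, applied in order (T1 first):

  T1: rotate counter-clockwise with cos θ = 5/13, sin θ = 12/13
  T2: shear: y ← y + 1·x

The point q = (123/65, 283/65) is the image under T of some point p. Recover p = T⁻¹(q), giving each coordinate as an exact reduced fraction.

T1 = [5/13 -12/13 0; 12/13 5/13 0; 0 0 1]
T2·T1 = [5/13 -12/13 0; 17/13 -7/13 0; 0 0 1]
det M = 1; M⁻¹ = [-7/13 12/13 0; -17/13 5/13 0; 0 0 1]
M⁻¹ · (123/65, 283/65)ᵀ = (3, -4/5)ᵀ

p = (3, -4/5)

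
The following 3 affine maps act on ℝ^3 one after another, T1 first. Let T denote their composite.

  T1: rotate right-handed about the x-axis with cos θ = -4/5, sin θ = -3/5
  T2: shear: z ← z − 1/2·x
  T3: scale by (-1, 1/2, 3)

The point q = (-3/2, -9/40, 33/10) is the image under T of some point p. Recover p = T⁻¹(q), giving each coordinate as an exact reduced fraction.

p = (3/2, -3/4, -7/4)

T1 = [1 0 0 0; 0 -4/5 3/5 0; 0 -3/5 -4/5 0; 0 0 0 1]
T2·T1 = [1 0 0 0; 0 -4/5 3/5 0; -1/2 -3/5 -4/5 0; 0 0 0 1]
T3·…·T1 = [-1 0 0 0; 0 -2/5 3/10 0; -3/2 -9/5 -12/5 0; 0 0 0 1]
det M = -3/2; M⁻¹ = [-1 0 0 0; 3/10 -8/5 -1/5 0; 2/5 6/5 -4/15 0; 0 0 0 1]
M⁻¹ · (-3/2, -9/40, 33/10)ᵀ = (3/2, -3/4, -7/4)ᵀ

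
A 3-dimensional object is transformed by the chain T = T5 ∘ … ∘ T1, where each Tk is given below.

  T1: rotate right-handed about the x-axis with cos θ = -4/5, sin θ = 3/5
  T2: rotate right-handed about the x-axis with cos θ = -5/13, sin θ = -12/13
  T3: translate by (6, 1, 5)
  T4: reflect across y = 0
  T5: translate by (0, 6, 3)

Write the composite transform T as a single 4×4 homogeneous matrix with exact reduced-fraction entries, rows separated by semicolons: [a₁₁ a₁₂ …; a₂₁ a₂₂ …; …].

T = [1 0 0 6; 0 -56/65 33/65 5; 0 33/65 56/65 8; 0 0 0 1]

T1 = [1 0 0 0; 0 -4/5 -3/5 0; 0 3/5 -4/5 0; 0 0 0 1]
T2·T1 = [1 0 0 0; 0 56/65 -33/65 0; 0 33/65 56/65 0; 0 0 0 1]
T3·…·T1 = [1 0 0 6; 0 56/65 -33/65 1; 0 33/65 56/65 5; 0 0 0 1]
T4·…·T1 = [1 0 0 6; 0 -56/65 33/65 -1; 0 33/65 56/65 5; 0 0 0 1]
T5·…·T1 = [1 0 0 6; 0 -56/65 33/65 5; 0 33/65 56/65 8; 0 0 0 1]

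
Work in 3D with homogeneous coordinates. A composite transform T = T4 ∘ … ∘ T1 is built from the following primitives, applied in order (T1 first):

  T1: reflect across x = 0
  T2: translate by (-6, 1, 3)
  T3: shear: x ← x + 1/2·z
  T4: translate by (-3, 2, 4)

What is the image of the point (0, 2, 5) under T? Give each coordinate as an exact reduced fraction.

T(p) = (-5, 5, 12)

T1 reflect across x = 0: (0, 2, 5) → (0, 2, 5)
T2 translate by (-6, 1, 3): (0, 2, 5) → (-6, 3, 8)
T3 shear: x ← x + 1/2·z: (-6, 3, 8) → (-2, 3, 8)
T4 translate by (-3, 2, 4): (-2, 3, 8) → (-5, 5, 12)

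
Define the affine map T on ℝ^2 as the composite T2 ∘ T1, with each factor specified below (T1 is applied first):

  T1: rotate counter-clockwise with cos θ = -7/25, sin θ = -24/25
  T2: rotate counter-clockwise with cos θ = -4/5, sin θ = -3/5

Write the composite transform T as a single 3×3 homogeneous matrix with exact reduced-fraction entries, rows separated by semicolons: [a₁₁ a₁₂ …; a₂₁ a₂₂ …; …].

T = [-44/125 -117/125 0; 117/125 -44/125 0; 0 0 1]

T1 = [-7/25 24/25 0; -24/25 -7/25 0; 0 0 1]
T2·T1 = [-44/125 -117/125 0; 117/125 -44/125 0; 0 0 1]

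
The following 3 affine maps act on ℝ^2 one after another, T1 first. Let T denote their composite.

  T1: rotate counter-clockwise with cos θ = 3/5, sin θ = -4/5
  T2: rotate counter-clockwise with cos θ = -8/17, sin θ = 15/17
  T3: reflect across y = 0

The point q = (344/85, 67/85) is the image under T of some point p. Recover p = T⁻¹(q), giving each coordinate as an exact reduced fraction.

p = (1, -4)

T1 = [3/5 4/5 0; -4/5 3/5 0; 0 0 1]
T2·T1 = [36/85 -77/85 0; 77/85 36/85 0; 0 0 1]
T3·…·T1 = [36/85 -77/85 0; -77/85 -36/85 0; 0 0 1]
det M = -1; M⁻¹ = [36/85 -77/85 0; -77/85 -36/85 0; 0 0 1]
M⁻¹ · (344/85, 67/85)ᵀ = (1, -4)ᵀ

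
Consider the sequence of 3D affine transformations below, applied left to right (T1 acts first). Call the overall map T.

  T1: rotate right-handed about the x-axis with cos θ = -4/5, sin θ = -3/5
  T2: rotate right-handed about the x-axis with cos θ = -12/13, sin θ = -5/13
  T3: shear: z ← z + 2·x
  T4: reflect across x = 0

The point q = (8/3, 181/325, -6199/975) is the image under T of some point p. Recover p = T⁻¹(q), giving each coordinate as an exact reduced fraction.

T1 = [1 0 0 0; 0 -4/5 3/5 0; 0 -3/5 -4/5 0; 0 0 0 1]
T2·T1 = [1 0 0 0; 0 33/65 -56/65 0; 0 56/65 33/65 0; 0 0 0 1]
T3·…·T1 = [1 0 0 0; 0 33/65 -56/65 0; 2 56/65 33/65 0; 0 0 0 1]
T4·…·T1 = [-1 0 0 0; 0 33/65 -56/65 0; 2 56/65 33/65 0; 0 0 0 1]
det M = -1; M⁻¹ = [-1 0 0 0; 112/65 33/65 56/65 0; 66/65 -56/65 33/65 0; 0 0 0 1]
M⁻¹ · (8/3, 181/325, -6199/975)ᵀ = (-8/3, -3/5, -1)ᵀ

p = (-8/3, -3/5, -1)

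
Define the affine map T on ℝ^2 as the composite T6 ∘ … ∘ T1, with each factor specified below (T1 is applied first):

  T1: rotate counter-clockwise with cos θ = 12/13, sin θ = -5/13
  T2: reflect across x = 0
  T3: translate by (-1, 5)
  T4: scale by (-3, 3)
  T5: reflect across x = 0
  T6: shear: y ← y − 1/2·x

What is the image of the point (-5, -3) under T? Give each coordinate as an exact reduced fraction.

T(p) = (186/13, 69/13)

T1 rotate counter-clockwise with cos θ = 12/13, sin θ = -5/13: (-5, -3) → (-75/13, -11/13)
T2 reflect across x = 0: (-75/13, -11/13) → (75/13, -11/13)
T3 translate by (-1, 5): (75/13, -11/13) → (62/13, 54/13)
T4 scale by (-3, 3): (62/13, 54/13) → (-186/13, 162/13)
T5 reflect across x = 0: (-186/13, 162/13) → (186/13, 162/13)
T6 shear: y ← y − 1/2·x: (186/13, 162/13) → (186/13, 69/13)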